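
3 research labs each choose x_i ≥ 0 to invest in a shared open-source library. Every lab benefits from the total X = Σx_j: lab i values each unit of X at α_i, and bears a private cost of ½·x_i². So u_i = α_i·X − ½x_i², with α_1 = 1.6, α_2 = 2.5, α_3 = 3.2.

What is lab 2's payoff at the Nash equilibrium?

15.125

Lab i's FOC: ∂u_i/∂x_i = α_i − x_i = 0, so x_i* = α_i.
NE contributions = (1.6, 2.5, 3.2); X = 7.3.
u_2 = α_2·X − ½·(x_2)² = 2.5·7.3 − ½·2.5² = 15.125.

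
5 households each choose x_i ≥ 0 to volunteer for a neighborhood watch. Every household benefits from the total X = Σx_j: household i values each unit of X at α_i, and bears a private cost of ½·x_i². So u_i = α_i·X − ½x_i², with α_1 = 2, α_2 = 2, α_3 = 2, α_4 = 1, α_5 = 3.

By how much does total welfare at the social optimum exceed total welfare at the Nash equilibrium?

161

Household i's FOC: ∂u_i/∂x_i = α_i − x_i = 0, so x_i* = α_i.
NE contributions = (2, 2, 2, 1, 3); X = 10.
W^NE = (Σα)·X − ½Σα_i² = 10² − ½·22 = 89.
Planner sets x_i = Σα_j = 10 for every i, so X^SO = 5·10 = 50.
W^SO = (Σα)·X^SO − ½·5·(Σα)² = (5/2)·10² = 250.
Deadweight loss = W^SO − W^NE = 161.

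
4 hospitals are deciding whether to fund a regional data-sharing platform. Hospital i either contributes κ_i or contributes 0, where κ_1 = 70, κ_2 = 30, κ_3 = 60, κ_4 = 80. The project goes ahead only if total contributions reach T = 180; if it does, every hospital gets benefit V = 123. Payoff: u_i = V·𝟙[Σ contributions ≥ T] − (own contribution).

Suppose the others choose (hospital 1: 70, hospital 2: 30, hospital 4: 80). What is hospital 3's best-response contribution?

Others' total = 180 ≥ 180; contributing adds cost 60 for no extra benefit.
Best response: 0.

0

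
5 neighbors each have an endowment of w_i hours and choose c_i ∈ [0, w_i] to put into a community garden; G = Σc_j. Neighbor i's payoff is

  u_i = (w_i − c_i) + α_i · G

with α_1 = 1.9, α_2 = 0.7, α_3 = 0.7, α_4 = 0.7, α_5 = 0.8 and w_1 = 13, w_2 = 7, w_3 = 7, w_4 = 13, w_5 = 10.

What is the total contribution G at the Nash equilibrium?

∂u_i/∂c_i = α_i − 1, so neighbor i contributes w_i if α_i > 1, else 0.
α_i > 1 for i ∈ {1}; NE contributions (13, 0, 0, 0, 0), G = 13.

13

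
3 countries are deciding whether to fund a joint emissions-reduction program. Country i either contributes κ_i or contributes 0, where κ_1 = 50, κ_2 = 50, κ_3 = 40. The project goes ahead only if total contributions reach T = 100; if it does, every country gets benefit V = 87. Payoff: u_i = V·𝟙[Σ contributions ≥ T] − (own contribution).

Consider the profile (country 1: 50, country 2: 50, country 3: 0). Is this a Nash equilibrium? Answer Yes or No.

Total = 100 ≥ 100: provided.
Country 1 (pledges 50, payoff 37): dropping to 0 → total 50, payoff 0. No gain.
Country 2 (pledges 50, payoff 37): dropping to 0 → total 50, payoff 0. No gain.
Country 3 (pledges 0, payoff 87): pledging 40 → total 140, payoff 47. No gain.

Yes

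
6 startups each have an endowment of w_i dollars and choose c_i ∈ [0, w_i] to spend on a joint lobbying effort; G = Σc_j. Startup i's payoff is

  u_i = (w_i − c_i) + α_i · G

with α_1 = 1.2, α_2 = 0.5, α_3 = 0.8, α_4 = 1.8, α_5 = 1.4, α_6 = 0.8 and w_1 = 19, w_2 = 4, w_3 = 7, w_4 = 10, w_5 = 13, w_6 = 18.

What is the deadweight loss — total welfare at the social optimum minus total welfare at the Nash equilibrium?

∂u_i/∂c_i = α_i − 1, so startup i contributes w_i if α_i > 1, else 0.
α_i > 1 for i ∈ {1, 4, 5}; NE contributions (19, 0, 0, 10, 13, 0), G = 42.
W^NE = Σw_i − G^NE + (Σα_i)·G^NE = 71 + 5.5·42 = 302.
Planner: ∂(Σu_j)/∂c_i = Σα_j − 1 = 5.5 > 0, so everyone contributes w_i; G^SO = 71, W^SO = 71 + 5.5·71 = 461.5.
Deadweight loss = 159.5.

159.5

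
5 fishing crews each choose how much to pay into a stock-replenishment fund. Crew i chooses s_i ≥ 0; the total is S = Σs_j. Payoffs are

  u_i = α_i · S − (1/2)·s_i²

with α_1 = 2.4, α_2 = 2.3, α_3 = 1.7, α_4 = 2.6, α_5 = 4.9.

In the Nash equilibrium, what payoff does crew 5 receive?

Crew i's FOC: ∂u_i/∂s_i = α_i − s_i = 0, so s_i* = α_i.
NE contributions = (2.4, 2.3, 1.7, 2.6, 4.9); S = 13.9.
u_5 = α_5·S − ½·(s_5)² = 4.9·13.9 − ½·4.9² = 56.105.

56.105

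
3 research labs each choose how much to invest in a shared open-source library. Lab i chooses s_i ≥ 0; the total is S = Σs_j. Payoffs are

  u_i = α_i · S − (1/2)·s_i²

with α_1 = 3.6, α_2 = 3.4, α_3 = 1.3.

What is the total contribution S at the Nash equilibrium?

8.3

Lab i's FOC: ∂u_i/∂s_i = α_i − s_i = 0, so s_i* = α_i.
NE contributions = (3.6, 3.4, 1.3); S = 8.3.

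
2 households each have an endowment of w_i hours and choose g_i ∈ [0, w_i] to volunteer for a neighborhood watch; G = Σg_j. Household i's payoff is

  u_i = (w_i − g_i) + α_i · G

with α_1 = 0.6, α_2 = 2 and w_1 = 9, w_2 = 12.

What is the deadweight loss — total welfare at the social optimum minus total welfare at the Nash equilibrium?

∂u_i/∂g_i = α_i − 1, so household i contributes w_i if α_i > 1, else 0.
α_i > 1 for i ∈ {2}; NE contributions (0, 12), G = 12.
W^NE = Σw_i − G^NE + (Σα_i)·G^NE = 21 + 1.6·12 = 40.2.
Planner: ∂(Σu_j)/∂g_i = Σα_j − 1 = 1.6 > 0, so everyone contributes w_i; G^SO = 21, W^SO = 21 + 1.6·21 = 54.6.
Deadweight loss = 14.4.

14.4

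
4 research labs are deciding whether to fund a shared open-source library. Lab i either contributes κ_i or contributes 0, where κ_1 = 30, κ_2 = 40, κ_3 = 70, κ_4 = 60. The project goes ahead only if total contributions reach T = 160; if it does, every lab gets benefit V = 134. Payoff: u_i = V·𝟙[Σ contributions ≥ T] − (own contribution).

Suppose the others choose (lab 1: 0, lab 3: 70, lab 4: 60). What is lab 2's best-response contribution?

40

Others' total = 130. Contributing 40 brings total to 170 ≥ 160: gain V − κ_2 = 94.
Best response: 40.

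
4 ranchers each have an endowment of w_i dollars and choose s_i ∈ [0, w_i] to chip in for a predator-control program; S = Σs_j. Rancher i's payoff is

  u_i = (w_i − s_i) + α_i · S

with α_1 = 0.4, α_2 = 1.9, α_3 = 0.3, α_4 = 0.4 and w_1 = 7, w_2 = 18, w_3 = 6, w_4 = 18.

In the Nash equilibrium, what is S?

∂u_i/∂s_i = α_i − 1, so rancher i contributes w_i if α_i > 1, else 0.
α_i > 1 for i ∈ {2}; NE contributions (0, 18, 0, 0), S = 18.

18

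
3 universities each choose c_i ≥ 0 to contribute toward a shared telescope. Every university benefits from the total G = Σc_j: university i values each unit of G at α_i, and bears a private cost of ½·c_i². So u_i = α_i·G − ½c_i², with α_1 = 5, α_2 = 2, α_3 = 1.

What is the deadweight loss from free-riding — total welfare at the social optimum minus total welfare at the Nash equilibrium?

University i's FOC: ∂u_i/∂c_i = α_i − c_i = 0, so c_i* = α_i.
NE contributions = (5, 2, 1); G = 8.
W^NE = (Σα)·G − ½Σα_i² = 8² − ½·30 = 49.
Planner sets c_i = Σα_j = 8 for every i, so G^SO = 3·8 = 24.
W^SO = (Σα)·G^SO − ½·3·(Σα)² = (3/2)·8² = 96.
Deadweight loss = W^SO − W^NE = 47.

47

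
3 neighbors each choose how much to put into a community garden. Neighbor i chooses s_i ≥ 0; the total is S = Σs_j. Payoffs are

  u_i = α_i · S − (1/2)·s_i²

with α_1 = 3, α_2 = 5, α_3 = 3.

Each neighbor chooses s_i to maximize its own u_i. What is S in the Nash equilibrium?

Neighbor i's FOC: ∂u_i/∂s_i = α_i − s_i = 0, so s_i* = α_i.
NE contributions = (3, 5, 3); S = 11.

11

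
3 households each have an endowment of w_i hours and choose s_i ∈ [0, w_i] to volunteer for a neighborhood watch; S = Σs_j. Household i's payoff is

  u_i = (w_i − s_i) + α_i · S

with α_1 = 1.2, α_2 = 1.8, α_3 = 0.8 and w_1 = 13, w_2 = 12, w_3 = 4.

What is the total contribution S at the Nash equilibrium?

25

∂u_i/∂s_i = α_i − 1, so household i contributes w_i if α_i > 1, else 0.
α_i > 1 for i ∈ {1, 2}; NE contributions (13, 12, 0), S = 25.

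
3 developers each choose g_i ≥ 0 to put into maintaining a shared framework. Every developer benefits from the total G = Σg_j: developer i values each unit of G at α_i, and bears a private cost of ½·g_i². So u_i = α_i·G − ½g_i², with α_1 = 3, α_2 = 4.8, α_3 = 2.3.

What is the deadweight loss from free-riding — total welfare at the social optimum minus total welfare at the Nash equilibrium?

Developer i's FOC: ∂u_i/∂g_i = α_i − g_i = 0, so g_i* = α_i.
NE contributions = (3, 4.8, 2.3); G = 10.1.
W^NE = (Σα)·G − ½Σα_i² = 10.1² − ½·37.33 = 83.345.
Planner sets g_i = Σα_j = 10.1 for every i, so G^SO = 3·10.1 = 30.3.
W^SO = (Σα)·G^SO − ½·3·(Σα)² = (3/2)·10.1² = 153.015.
Deadweight loss = W^SO − W^NE = 69.67.

69.67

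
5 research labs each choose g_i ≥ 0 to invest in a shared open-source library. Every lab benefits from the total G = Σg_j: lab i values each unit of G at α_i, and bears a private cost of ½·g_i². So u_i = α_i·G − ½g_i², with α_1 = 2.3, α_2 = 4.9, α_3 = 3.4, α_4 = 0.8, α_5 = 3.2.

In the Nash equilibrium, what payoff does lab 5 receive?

Lab i's FOC: ∂u_i/∂g_i = α_i − g_i = 0, so g_i* = α_i.
NE contributions = (2.3, 4.9, 3.4, 0.8, 3.2); G = 14.6.
u_5 = α_5·G − ½·(g_5)² = 3.2·14.6 − ½·3.2² = 41.6.

41.6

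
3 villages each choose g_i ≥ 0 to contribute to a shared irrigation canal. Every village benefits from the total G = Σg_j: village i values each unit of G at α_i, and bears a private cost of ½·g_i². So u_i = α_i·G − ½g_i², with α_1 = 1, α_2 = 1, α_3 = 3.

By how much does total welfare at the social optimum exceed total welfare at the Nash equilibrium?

18

Village i's FOC: ∂u_i/∂g_i = α_i − g_i = 0, so g_i* = α_i.
NE contributions = (1, 1, 3); G = 5.
W^NE = (Σα)·G − ½Σα_i² = 5² − ½·11 = 19.5.
Planner sets g_i = Σα_j = 5 for every i, so G^SO = 3·5 = 15.
W^SO = (Σα)·G^SO − ½·3·(Σα)² = (3/2)·5² = 37.5.
Deadweight loss = W^SO − W^NE = 18.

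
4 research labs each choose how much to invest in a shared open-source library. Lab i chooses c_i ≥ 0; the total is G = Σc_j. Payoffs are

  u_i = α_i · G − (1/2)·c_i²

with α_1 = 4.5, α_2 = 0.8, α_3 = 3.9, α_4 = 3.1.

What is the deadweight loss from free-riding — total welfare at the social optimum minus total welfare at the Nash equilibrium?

Lab i's FOC: ∂u_i/∂c_i = α_i − c_i = 0, so c_i* = α_i.
NE contributions = (4.5, 0.8, 3.9, 3.1); G = 12.3.
W^NE = (Σα)·G − ½Σα_i² = 12.3² − ½·45.71 = 128.435.
Planner sets c_i = Σα_j = 12.3 for every i, so G^SO = 4·12.3 = 49.2.
W^SO = (Σα)·G^SO − ½·4·(Σα)² = (4/2)·12.3² = 302.58.
Deadweight loss = W^SO − W^NE = 174.145.

174.145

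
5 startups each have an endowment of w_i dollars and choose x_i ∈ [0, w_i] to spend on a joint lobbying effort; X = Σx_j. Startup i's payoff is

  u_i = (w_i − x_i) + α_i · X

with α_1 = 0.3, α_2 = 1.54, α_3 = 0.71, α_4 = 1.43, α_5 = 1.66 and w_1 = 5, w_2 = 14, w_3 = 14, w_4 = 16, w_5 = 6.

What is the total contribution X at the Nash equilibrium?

36

∂u_i/∂x_i = α_i − 1, so startup i contributes w_i if α_i > 1, else 0.
α_i > 1 for i ∈ {2, 4, 5}; NE contributions (0, 14, 0, 16, 6), X = 36.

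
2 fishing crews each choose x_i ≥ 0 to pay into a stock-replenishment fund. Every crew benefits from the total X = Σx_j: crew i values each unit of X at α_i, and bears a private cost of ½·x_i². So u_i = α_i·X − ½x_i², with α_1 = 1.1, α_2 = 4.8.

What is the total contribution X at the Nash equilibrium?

5.9

Crew i's FOC: ∂u_i/∂x_i = α_i − x_i = 0, so x_i* = α_i.
NE contributions = (1.1, 4.8); X = 5.9.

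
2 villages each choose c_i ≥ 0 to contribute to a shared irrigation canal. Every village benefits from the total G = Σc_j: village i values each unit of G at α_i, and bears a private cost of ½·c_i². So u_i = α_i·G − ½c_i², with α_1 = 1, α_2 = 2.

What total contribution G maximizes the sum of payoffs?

Planner FOC: ∂(Σu_j)/∂c_i = (Σα_j) − c_i = 0, so c_i^SO = Σα_j = 3 for every i; G^SO = 6.

6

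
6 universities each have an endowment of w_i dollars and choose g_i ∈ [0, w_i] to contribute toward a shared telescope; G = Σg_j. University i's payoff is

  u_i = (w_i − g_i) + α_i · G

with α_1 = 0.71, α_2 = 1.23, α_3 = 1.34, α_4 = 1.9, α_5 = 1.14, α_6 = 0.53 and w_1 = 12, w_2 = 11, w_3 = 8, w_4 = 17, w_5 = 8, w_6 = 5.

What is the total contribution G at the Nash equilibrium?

44

∂u_i/∂g_i = α_i − 1, so university i contributes w_i if α_i > 1, else 0.
α_i > 1 for i ∈ {2, 3, 4, 5}; NE contributions (0, 11, 8, 17, 8, 0), G = 44.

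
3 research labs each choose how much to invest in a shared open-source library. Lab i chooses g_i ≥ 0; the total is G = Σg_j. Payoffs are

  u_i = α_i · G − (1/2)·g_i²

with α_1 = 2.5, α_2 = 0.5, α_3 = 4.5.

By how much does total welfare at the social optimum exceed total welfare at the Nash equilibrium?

Lab i's FOC: ∂u_i/∂g_i = α_i − g_i = 0, so g_i* = α_i.
NE contributions = (2.5, 0.5, 4.5); G = 7.5.
W^NE = (Σα)·G − ½Σα_i² = 7.5² − ½·26.75 = 42.875.
Planner sets g_i = Σα_j = 7.5 for every i, so G^SO = 3·7.5 = 22.5.
W^SO = (Σα)·G^SO − ½·3·(Σα)² = (3/2)·7.5² = 84.375.
Deadweight loss = W^SO − W^NE = 41.5.

41.5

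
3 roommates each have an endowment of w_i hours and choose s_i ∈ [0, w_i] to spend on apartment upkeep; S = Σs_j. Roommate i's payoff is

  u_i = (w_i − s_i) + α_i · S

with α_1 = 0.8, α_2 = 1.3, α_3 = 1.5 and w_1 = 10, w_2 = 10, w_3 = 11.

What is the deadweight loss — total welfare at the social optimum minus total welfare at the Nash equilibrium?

∂u_i/∂s_i = α_i − 1, so roommate i contributes w_i if α_i > 1, else 0.
α_i > 1 for i ∈ {2, 3}; NE contributions (0, 10, 11), S = 21.
W^NE = Σw_i − S^NE + (Σα_i)·S^NE = 31 + 2.6·21 = 85.6.
Planner: ∂(Σu_j)/∂s_i = Σα_j − 1 = 2.6 > 0, so everyone contributes w_i; S^SO = 31, W^SO = 31 + 2.6·31 = 111.6.
Deadweight loss = 26.

26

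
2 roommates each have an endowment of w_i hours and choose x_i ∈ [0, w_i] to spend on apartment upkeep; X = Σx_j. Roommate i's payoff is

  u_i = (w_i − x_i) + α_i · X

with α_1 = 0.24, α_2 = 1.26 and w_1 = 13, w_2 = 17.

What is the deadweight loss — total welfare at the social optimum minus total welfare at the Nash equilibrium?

∂u_i/∂x_i = α_i − 1, so roommate i contributes w_i if α_i > 1, else 0.
α_i > 1 for i ∈ {2}; NE contributions (0, 17), X = 17.
W^NE = Σw_i − X^NE + (Σα_i)·X^NE = 30 + 0.5·17 = 38.5.
Planner: ∂(Σu_j)/∂x_i = Σα_j − 1 = 0.5 > 0, so everyone contributes w_i; X^SO = 30, W^SO = 30 + 0.5·30 = 45.
Deadweight loss = 6.5.

6.5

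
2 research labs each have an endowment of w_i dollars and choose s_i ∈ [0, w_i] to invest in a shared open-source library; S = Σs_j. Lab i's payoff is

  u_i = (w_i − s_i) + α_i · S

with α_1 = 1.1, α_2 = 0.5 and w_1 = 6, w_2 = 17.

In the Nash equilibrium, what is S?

6

∂u_i/∂s_i = α_i − 1, so lab i contributes w_i if α_i > 1, else 0.
α_i > 1 for i ∈ {1}; NE contributions (6, 0), S = 6.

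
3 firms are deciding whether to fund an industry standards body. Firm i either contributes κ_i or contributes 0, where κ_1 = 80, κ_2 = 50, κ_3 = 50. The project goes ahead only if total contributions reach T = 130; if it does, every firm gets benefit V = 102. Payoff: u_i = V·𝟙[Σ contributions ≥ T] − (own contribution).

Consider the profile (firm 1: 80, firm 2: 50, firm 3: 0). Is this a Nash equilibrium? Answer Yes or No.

Yes

Total = 130 ≥ 130: provided.
Firm 1 (pledges 80, payoff 22): dropping to 0 → total 50, payoff 0. No gain.
Firm 2 (pledges 50, payoff 52): dropping to 0 → total 80, payoff 0. No gain.
Firm 3 (pledges 0, payoff 102): pledging 50 → total 180, payoff 52. No gain.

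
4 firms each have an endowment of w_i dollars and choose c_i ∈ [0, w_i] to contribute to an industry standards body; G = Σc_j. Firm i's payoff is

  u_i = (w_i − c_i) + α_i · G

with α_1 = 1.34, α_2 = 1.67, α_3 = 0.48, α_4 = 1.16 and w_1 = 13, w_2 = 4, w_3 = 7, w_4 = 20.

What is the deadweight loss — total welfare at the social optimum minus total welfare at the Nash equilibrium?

25.55

∂u_i/∂c_i = α_i − 1, so firm i contributes w_i if α_i > 1, else 0.
α_i > 1 for i ∈ {1, 2, 4}; NE contributions (13, 4, 0, 20), G = 37.
W^NE = Σw_i − G^NE + (Σα_i)·G^NE = 44 + 3.65·37 = 179.05.
Planner: ∂(Σu_j)/∂c_i = Σα_j − 1 = 3.65 > 0, so everyone contributes w_i; G^SO = 44, W^SO = 44 + 3.65·44 = 204.6.
Deadweight loss = 25.55.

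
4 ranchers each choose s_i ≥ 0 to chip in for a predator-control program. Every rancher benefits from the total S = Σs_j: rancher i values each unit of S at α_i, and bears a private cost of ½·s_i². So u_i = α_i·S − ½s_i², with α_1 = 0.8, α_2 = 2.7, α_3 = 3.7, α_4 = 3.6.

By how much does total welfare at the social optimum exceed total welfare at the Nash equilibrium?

Rancher i's FOC: ∂u_i/∂s_i = α_i − s_i = 0, so s_i* = α_i.
NE contributions = (0.8, 2.7, 3.7, 3.6); S = 10.8.
W^NE = (Σα)·S − ½Σα_i² = 10.8² − ½·34.58 = 99.35.
Planner sets s_i = Σα_j = 10.8 for every i, so S^SO = 4·10.8 = 43.2.
W^SO = (Σα)·S^SO − ½·4·(Σα)² = (4/2)·10.8² = 233.28.
Deadweight loss = W^SO − W^NE = 133.93.

133.93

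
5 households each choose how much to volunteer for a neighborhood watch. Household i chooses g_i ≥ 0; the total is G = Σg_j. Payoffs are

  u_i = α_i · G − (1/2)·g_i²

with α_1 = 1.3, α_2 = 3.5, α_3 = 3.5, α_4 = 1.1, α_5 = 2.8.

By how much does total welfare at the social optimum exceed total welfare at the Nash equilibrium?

240.88

Household i's FOC: ∂u_i/∂g_i = α_i − g_i = 0, so g_i* = α_i.
NE contributions = (1.3, 3.5, 3.5, 1.1, 2.8); G = 12.2.
W^NE = (Σα)·G − ½Σα_i² = 12.2² − ½·35.24 = 131.22.
Planner sets g_i = Σα_j = 12.2 for every i, so G^SO = 5·12.2 = 61.
W^SO = (Σα)·G^SO − ½·5·(Σα)² = (5/2)·12.2² = 372.1.
Deadweight loss = W^SO − W^NE = 240.88.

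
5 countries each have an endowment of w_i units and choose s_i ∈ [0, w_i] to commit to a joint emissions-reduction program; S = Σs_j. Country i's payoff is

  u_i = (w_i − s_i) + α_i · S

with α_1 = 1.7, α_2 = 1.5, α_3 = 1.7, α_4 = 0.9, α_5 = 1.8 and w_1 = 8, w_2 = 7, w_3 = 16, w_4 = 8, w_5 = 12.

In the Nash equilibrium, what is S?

43

∂u_i/∂s_i = α_i − 1, so country i contributes w_i if α_i > 1, else 0.
α_i > 1 for i ∈ {1, 2, 3, 5}; NE contributions (8, 7, 16, 0, 12), S = 43.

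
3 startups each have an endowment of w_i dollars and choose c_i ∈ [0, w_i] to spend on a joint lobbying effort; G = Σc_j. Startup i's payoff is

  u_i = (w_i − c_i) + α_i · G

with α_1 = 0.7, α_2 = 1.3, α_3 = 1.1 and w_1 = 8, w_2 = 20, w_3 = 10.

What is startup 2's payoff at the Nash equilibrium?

∂u_i/∂c_i = α_i − 1, so startup i contributes w_i if α_i > 1, else 0.
α_i > 1 for i ∈ {2, 3}; NE contributions (0, 20, 10), G = 30.
u_2 = (20 − 20) + 1.3·30 = 39.

39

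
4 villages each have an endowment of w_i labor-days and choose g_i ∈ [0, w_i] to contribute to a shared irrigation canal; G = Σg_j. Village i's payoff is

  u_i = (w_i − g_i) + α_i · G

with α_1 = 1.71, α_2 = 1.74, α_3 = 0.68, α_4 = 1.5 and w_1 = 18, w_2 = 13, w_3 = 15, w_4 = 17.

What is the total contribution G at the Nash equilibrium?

48

∂u_i/∂g_i = α_i − 1, so village i contributes w_i if α_i > 1, else 0.
α_i > 1 for i ∈ {1, 2, 4}; NE contributions (18, 13, 0, 17), G = 48.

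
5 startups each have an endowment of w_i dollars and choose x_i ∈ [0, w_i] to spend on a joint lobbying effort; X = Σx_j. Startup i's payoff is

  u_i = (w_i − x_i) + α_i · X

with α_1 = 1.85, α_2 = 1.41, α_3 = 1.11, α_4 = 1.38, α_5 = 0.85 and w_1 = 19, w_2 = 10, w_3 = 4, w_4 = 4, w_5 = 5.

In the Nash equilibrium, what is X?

37

∂u_i/∂x_i = α_i − 1, so startup i contributes w_i if α_i > 1, else 0.
α_i > 1 for i ∈ {1, 2, 3, 4}; NE contributions (19, 10, 4, 4, 0), X = 37.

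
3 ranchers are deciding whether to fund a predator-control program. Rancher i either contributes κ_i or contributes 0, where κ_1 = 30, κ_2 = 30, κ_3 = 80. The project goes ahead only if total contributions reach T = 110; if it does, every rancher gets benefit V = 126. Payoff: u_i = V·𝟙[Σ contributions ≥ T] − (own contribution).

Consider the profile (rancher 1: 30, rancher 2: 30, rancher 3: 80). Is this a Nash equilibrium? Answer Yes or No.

Total = 140 ≥ 110: provided.
Rancher 1 (pledges 30, payoff 96): dropping to 0 → total 110, payoff 126. Profitable deviation.

No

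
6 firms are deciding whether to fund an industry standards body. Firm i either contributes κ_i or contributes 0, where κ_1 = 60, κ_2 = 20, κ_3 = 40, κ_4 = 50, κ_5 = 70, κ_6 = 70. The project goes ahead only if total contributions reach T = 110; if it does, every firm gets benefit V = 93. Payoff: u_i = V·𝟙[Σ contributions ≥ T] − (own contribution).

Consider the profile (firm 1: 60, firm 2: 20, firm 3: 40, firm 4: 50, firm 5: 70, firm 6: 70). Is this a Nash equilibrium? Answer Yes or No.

Total = 310 ≥ 110: provided.
Firm 1 (pledges 60, payoff 33): dropping to 0 → total 250, payoff 93. Profitable deviation.

No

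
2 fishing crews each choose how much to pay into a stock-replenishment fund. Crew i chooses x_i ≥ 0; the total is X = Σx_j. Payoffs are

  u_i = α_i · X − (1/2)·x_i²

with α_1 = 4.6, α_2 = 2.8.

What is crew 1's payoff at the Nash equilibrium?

23.46

Crew i's FOC: ∂u_i/∂x_i = α_i − x_i = 0, so x_i* = α_i.
NE contributions = (4.6, 2.8); X = 7.4.
u_1 = α_1·X − ½·(x_1)² = 4.6·7.4 − ½·4.6² = 23.46.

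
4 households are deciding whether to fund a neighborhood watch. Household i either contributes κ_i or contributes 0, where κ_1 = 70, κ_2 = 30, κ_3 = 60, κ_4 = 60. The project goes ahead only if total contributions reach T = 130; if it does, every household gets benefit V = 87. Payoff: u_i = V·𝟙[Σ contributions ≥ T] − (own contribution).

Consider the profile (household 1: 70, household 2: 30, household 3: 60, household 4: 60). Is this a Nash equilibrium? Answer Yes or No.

No

Total = 220 ≥ 130: provided.
Household 1 (pledges 70, payoff 17): dropping to 0 → total 150, payoff 87. Profitable deviation.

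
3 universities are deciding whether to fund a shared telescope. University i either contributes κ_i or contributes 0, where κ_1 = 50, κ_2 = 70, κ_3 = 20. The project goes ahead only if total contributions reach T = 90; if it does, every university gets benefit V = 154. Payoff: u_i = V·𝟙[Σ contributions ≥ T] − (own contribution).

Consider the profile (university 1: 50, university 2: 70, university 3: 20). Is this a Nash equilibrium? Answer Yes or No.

No

Total = 140 ≥ 90: provided.
University 1 (pledges 50, payoff 104): dropping to 0 → total 90, payoff 154. Profitable deviation.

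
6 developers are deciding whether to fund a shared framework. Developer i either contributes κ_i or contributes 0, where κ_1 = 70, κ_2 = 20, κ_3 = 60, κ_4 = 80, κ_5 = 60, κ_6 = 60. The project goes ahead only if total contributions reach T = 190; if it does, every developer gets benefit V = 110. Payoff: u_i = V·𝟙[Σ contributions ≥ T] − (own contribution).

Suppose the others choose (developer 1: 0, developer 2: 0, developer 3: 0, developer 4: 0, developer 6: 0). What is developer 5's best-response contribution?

0

Others' total = 0. Even contributing 60 gives 60 < 190: no benefit either way.
Best response: 0.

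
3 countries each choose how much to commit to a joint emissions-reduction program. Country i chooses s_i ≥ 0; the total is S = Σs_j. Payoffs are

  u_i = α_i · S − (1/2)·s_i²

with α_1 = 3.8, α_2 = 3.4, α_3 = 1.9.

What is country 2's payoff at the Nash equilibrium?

Country i's FOC: ∂u_i/∂s_i = α_i − s_i = 0, so s_i* = α_i.
NE contributions = (3.8, 3.4, 1.9); S = 9.1.
u_2 = α_2·S − ½·(s_2)² = 3.4·9.1 − ½·3.4² = 25.16.

25.16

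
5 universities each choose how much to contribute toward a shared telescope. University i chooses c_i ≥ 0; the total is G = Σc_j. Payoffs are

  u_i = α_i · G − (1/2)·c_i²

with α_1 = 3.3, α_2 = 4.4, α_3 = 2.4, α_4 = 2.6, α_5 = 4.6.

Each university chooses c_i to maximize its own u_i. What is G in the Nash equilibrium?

University i's FOC: ∂u_i/∂c_i = α_i − c_i = 0, so c_i* = α_i.
NE contributions = (3.3, 4.4, 2.4, 2.6, 4.6); G = 17.3.

17.3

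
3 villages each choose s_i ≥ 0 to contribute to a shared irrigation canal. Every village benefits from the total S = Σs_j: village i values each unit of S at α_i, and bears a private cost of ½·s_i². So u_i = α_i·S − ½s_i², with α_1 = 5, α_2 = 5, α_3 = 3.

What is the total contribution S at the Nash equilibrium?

13

Village i's FOC: ∂u_i/∂s_i = α_i − s_i = 0, so s_i* = α_i.
NE contributions = (5, 5, 3); S = 13.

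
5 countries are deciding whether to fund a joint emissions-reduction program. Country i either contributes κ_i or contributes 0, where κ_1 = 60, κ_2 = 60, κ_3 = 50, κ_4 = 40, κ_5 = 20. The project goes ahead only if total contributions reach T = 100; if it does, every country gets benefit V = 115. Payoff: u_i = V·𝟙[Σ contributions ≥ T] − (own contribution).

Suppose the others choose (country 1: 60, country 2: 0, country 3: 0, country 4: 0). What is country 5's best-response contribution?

Others' total = 60. Even contributing 20 gives 80 < 100: no benefit either way.
Best response: 0.

0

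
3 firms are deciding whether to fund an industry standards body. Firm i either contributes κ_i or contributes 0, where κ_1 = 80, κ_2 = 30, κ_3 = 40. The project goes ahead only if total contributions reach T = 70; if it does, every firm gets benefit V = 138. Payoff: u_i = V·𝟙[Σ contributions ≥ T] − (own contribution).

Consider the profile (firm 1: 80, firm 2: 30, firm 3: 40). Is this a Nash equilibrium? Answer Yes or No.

Total = 150 ≥ 70: provided.
Firm 1 (pledges 80, payoff 58): dropping to 0 → total 70, payoff 138. Profitable deviation.

No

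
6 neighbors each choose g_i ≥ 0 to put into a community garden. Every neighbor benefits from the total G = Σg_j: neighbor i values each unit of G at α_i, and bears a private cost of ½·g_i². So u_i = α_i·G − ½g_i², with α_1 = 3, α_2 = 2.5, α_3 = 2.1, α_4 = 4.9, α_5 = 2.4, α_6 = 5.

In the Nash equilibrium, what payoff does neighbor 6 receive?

87

Neighbor i's FOC: ∂u_i/∂g_i = α_i − g_i = 0, so g_i* = α_i.
NE contributions = (3, 2.5, 2.1, 4.9, 2.4, 5); G = 19.9.
u_6 = α_6·G − ½·(g_6)² = 5·19.9 − ½·5² = 87.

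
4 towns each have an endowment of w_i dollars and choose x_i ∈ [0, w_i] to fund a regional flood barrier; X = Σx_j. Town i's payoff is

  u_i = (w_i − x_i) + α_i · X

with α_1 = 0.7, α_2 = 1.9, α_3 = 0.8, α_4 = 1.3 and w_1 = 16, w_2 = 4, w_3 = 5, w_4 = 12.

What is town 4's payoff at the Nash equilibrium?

20.8

∂u_i/∂x_i = α_i − 1, so town i contributes w_i if α_i > 1, else 0.
α_i > 1 for i ∈ {2, 4}; NE contributions (0, 4, 0, 12), X = 16.
u_4 = (12 − 12) + 1.3·16 = 20.8.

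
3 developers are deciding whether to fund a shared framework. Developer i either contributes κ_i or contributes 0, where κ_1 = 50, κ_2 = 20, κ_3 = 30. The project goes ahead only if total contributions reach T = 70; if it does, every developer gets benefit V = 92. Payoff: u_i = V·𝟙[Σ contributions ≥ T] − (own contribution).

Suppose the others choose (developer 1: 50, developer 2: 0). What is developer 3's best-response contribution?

Others' total = 50. Contributing 30 brings total to 80 ≥ 70: gain V − κ_3 = 62.
Best response: 30.

30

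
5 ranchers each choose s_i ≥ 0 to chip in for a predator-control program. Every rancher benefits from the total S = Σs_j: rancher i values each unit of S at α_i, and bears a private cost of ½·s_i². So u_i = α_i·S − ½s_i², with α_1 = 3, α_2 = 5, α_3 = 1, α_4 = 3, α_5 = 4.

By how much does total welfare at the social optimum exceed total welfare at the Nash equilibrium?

414

Rancher i's FOC: ∂u_i/∂s_i = α_i − s_i = 0, so s_i* = α_i.
NE contributions = (3, 5, 1, 3, 4); S = 16.
W^NE = (Σα)·S − ½Σα_i² = 16² − ½·60 = 226.
Planner sets s_i = Σα_j = 16 for every i, so S^SO = 5·16 = 80.
W^SO = (Σα)·S^SO − ½·5·(Σα)² = (5/2)·16² = 640.
Deadweight loss = W^SO − W^NE = 414.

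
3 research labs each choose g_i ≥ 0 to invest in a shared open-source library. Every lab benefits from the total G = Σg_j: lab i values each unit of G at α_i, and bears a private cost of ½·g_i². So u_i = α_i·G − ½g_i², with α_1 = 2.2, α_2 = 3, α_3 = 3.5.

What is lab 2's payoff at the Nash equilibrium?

21.6

Lab i's FOC: ∂u_i/∂g_i = α_i − g_i = 0, so g_i* = α_i.
NE contributions = (2.2, 3, 3.5); G = 8.7.
u_2 = α_2·G − ½·(g_2)² = 3·8.7 − ½·3² = 21.6.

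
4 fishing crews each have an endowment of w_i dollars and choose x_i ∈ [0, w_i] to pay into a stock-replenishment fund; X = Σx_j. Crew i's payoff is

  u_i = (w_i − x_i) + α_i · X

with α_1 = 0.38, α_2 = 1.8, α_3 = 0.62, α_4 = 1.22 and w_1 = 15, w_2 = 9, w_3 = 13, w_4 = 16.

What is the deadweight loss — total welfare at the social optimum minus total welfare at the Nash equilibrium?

∂u_i/∂x_i = α_i − 1, so crew i contributes w_i if α_i > 1, else 0.
α_i > 1 for i ∈ {2, 4}; NE contributions (0, 9, 0, 16), X = 25.
W^NE = Σw_i − X^NE + (Σα_i)·X^NE = 53 + 3.02·25 = 128.5.
Planner: ∂(Σu_j)/∂x_i = Σα_j − 1 = 3.02 > 0, so everyone contributes w_i; X^SO = 53, W^SO = 53 + 3.02·53 = 213.06.
Deadweight loss = 84.56.

84.56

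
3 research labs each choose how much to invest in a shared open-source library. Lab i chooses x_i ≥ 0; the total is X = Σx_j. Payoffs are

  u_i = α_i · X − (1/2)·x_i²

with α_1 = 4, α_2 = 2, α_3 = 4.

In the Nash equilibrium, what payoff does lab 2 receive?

18

Lab i's FOC: ∂u_i/∂x_i = α_i − x_i = 0, so x_i* = α_i.
NE contributions = (4, 2, 4); X = 10.
u_2 = α_2·X − ½·(x_2)² = 2·10 − ½·2² = 18.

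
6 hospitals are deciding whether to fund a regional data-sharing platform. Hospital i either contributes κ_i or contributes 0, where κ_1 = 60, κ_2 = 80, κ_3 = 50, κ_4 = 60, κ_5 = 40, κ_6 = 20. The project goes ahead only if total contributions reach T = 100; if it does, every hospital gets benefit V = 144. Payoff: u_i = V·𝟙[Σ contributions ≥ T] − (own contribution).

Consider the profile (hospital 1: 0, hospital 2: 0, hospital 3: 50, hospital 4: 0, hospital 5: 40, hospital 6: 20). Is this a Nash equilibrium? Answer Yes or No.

Yes

Total = 110 ≥ 100: provided.
Hospital 1 (pledges 0, payoff 144): pledging 60 → total 170, payoff 84. No gain.
Hospital 2 (pledges 0, payoff 144): pledging 80 → total 190, payoff 64. No gain.
Hospital 3 (pledges 50, payoff 94): dropping to 0 → total 60, payoff 0. No gain.
Hospital 4 (pledges 0, payoff 144): pledging 60 → total 170, payoff 84. No gain.
Hospital 5 (pledges 40, payoff 104): dropping to 0 → total 70, payoff 0. No gain.
Hospital 6 (pledges 20, payoff 124): dropping to 0 → total 90, payoff 0. No gain.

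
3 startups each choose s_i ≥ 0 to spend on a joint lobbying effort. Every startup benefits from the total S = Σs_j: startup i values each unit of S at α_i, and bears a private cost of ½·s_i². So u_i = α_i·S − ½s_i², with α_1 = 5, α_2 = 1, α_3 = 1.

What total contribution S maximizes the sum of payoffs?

Planner FOC: ∂(Σu_j)/∂s_i = (Σα_j) − s_i = 0, so s_i^SO = Σα_j = 7 for every i; S^SO = 21.

21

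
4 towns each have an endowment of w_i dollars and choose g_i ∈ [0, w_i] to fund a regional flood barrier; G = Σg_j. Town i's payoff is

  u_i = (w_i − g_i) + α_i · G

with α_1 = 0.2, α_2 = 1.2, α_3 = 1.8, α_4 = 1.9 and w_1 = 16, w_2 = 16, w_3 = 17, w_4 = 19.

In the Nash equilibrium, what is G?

∂u_i/∂g_i = α_i − 1, so town i contributes w_i if α_i > 1, else 0.
α_i > 1 for i ∈ {2, 3, 4}; NE contributions (0, 16, 17, 19), G = 52.

52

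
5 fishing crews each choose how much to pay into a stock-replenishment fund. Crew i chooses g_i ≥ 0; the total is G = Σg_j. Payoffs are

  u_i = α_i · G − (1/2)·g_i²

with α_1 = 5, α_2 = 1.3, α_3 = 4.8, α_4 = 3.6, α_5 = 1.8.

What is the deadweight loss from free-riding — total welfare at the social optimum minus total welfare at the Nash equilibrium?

441.34

Crew i's FOC: ∂u_i/∂g_i = α_i − g_i = 0, so g_i* = α_i.
NE contributions = (5, 1.3, 4.8, 3.6, 1.8); G = 16.5.
W^NE = (Σα)·G − ½Σα_i² = 16.5² − ½·65.93 = 239.285.
Planner sets g_i = Σα_j = 16.5 for every i, so G^SO = 5·16.5 = 82.5.
W^SO = (Σα)·G^SO − ½·5·(Σα)² = (5/2)·16.5² = 680.625.
Deadweight loss = W^SO − W^NE = 441.34.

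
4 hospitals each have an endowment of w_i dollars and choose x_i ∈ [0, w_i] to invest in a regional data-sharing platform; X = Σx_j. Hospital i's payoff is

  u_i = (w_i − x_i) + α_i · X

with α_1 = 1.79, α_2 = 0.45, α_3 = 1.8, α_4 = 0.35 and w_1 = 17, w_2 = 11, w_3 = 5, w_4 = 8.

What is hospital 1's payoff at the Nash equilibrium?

∂u_i/∂x_i = α_i − 1, so hospital i contributes w_i if α_i > 1, else 0.
α_i > 1 for i ∈ {1, 3}; NE contributions (17, 0, 5, 0), X = 22.
u_1 = (17 − 17) + 1.79·22 = 39.38.

39.38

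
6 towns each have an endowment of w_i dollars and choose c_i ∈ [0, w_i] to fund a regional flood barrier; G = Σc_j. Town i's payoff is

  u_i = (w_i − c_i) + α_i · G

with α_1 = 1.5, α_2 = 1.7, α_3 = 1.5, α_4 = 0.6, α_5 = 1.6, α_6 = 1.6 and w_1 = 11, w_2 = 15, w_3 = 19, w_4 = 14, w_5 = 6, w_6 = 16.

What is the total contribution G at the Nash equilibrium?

∂u_i/∂c_i = α_i − 1, so town i contributes w_i if α_i > 1, else 0.
α_i > 1 for i ∈ {1, 2, 3, 5, 6}; NE contributions (11, 15, 19, 0, 6, 16), G = 67.

67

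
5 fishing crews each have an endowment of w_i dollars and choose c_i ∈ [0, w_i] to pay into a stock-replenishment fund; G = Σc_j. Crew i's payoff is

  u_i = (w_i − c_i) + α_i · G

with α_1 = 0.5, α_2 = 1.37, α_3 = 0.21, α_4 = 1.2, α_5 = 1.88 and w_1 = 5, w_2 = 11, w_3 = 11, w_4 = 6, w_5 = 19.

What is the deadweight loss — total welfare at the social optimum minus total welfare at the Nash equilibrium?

66.56

∂u_i/∂c_i = α_i − 1, so crew i contributes w_i if α_i > 1, else 0.
α_i > 1 for i ∈ {2, 4, 5}; NE contributions (0, 11, 0, 6, 19), G = 36.
W^NE = Σw_i − G^NE + (Σα_i)·G^NE = 52 + 4.16·36 = 201.76.
Planner: ∂(Σu_j)/∂c_i = Σα_j − 1 = 4.16 > 0, so everyone contributes w_i; G^SO = 52, W^SO = 52 + 4.16·52 = 268.32.
Deadweight loss = 66.56.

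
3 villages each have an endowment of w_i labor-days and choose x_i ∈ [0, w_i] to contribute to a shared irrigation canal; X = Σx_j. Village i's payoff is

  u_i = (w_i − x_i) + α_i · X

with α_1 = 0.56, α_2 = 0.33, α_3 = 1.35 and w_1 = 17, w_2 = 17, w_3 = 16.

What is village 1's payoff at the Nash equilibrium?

∂u_i/∂x_i = α_i − 1, so village i contributes w_i if α_i > 1, else 0.
α_i > 1 for i ∈ {3}; NE contributions (0, 0, 16), X = 16.
u_1 = (17 − 0) + 0.56·16 = 25.96.

25.96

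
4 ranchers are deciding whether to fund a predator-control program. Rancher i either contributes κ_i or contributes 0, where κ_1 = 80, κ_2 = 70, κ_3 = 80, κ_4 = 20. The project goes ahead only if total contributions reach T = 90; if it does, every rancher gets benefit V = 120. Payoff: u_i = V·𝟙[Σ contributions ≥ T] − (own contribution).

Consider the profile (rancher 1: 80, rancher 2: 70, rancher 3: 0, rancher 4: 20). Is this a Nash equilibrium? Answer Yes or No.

No

Total = 170 ≥ 90: provided.
Rancher 1 (pledges 80, payoff 40): dropping to 0 → total 90, payoff 120. Profitable deviation.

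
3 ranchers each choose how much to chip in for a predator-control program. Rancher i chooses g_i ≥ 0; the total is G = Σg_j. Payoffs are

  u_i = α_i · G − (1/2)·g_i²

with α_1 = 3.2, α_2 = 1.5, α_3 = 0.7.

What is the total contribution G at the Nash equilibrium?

5.4

Rancher i's FOC: ∂u_i/∂g_i = α_i − g_i = 0, so g_i* = α_i.
NE contributions = (3.2, 1.5, 0.7); G = 5.4.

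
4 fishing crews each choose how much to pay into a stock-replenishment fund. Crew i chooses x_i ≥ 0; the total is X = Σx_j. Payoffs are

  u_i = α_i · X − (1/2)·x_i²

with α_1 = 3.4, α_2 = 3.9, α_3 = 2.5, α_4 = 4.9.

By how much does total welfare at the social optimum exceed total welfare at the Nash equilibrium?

244.605

Crew i's FOC: ∂u_i/∂x_i = α_i − x_i = 0, so x_i* = α_i.
NE contributions = (3.4, 3.9, 2.5, 4.9); X = 14.7.
W^NE = (Σα)·X − ½Σα_i² = 14.7² − ½·57.03 = 187.575.
Planner sets x_i = Σα_j = 14.7 for every i, so X^SO = 4·14.7 = 58.8.
W^SO = (Σα)·X^SO − ½·4·(Σα)² = (4/2)·14.7² = 432.18.
Deadweight loss = W^SO − W^NE = 244.605.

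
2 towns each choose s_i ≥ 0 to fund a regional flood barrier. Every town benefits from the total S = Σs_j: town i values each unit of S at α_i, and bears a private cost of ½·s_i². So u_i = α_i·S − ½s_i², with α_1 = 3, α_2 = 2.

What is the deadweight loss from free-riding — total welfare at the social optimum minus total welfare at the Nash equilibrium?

Town i's FOC: ∂u_i/∂s_i = α_i − s_i = 0, so s_i* = α_i.
NE contributions = (3, 2); S = 5.
W^NE = (Σα)·S − ½Σα_i² = 5² − ½·13 = 18.5.
Planner sets s_i = Σα_j = 5 for every i, so S^SO = 2·5 = 10.
W^SO = (Σα)·S^SO − ½·2·(Σα)² = (2/2)·5² = 25.
Deadweight loss = W^SO − W^NE = 6.5.

6.5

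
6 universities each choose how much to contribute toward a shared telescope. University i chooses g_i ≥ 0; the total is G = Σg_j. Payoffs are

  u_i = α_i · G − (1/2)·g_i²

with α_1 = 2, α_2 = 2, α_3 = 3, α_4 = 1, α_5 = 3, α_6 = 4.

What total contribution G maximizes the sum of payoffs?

Planner FOC: ∂(Σu_j)/∂g_i = (Σα_j) − g_i = 0, so g_i^SO = Σα_j = 15 for every i; G^SO = 90.

90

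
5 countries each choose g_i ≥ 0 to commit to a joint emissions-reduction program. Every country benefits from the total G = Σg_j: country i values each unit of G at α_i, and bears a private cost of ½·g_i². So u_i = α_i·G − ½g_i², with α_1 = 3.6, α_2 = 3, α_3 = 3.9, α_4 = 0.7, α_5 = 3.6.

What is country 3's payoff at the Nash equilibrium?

50.115

Country i's FOC: ∂u_i/∂g_i = α_i − g_i = 0, so g_i* = α_i.
NE contributions = (3.6, 3, 3.9, 0.7, 3.6); G = 14.8.
u_3 = α_3·G − ½·(g_3)² = 3.9·14.8 − ½·3.9² = 50.115.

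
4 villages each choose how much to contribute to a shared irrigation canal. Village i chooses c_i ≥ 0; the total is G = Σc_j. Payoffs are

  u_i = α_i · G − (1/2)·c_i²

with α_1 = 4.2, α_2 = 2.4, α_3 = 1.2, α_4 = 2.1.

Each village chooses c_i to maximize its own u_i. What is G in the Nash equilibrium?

9.9

Village i's FOC: ∂u_i/∂c_i = α_i − c_i = 0, so c_i* = α_i.
NE contributions = (4.2, 2.4, 1.2, 2.1); G = 9.9.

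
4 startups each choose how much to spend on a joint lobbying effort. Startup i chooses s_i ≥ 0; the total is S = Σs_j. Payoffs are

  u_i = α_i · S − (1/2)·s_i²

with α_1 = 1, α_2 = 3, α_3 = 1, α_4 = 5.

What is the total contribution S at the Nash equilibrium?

Startup i's FOC: ∂u_i/∂s_i = α_i − s_i = 0, so s_i* = α_i.
NE contributions = (1, 3, 1, 5); S = 10.

10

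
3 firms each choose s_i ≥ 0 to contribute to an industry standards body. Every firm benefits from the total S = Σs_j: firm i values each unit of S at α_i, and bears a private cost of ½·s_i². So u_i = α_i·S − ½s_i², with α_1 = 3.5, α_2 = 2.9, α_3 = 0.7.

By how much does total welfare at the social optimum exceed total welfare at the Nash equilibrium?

35.78

Firm i's FOC: ∂u_i/∂s_i = α_i − s_i = 0, so s_i* = α_i.
NE contributions = (3.5, 2.9, 0.7); S = 7.1.
W^NE = (Σα)·S − ½Σα_i² = 7.1² − ½·21.15 = 39.835.
Planner sets s_i = Σα_j = 7.1 for every i, so S^SO = 3·7.1 = 21.3.
W^SO = (Σα)·S^SO − ½·3·(Σα)² = (3/2)·7.1² = 75.615.
Deadweight loss = W^SO − W^NE = 35.78.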